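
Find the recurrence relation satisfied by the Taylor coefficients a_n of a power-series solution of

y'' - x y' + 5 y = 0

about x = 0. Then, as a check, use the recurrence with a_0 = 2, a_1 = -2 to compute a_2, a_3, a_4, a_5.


Substitute y = sum_n a_n x^n.
y''(x) has coefficient (n+2)(n+1) a_{n+2} at x^n;
-x y'(x) has coefficient -n a_n at x^n (shift);
5 y(x) has coefficient 5 a_n at x^n.
Matching x^n: (n+2)(n+1) a_{n+2} + (-n + 5) a_n = 0.
Thus a_{n+2} = (n - 5) / ((n+1)(n+2)) * a_n.

Check with a_0 = 2, a_1 = -2 (apply the recurrence for n = 0, 1, 2, 3): a_0 = 2, a_1 = -2, a_2 = -5, a_3 = 4/3, a_4 = 5/4, a_5 = -2/15.

a_(n+2) = (n - 5) / ((n+1)(n+2)) * a_n; check: a_0 = 2, a_1 = -2, a_2 = -5, a_3 = 4/3, a_4 = 5/4, a_5 = -2/15


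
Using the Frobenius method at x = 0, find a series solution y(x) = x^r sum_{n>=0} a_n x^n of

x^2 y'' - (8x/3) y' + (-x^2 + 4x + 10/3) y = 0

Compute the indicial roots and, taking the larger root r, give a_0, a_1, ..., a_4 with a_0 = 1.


Write in Frobenius form y'' + (p(x)/x) y' + (q(x)/x^2) y = 0:
  p(x) = -8/3,  q(x) = -x^2 + 4x + 10/3.
Indicial equation: r(r-1) + (-8/3) r + (10/3) = 0 -> roots r_1 = 2, r_2 = 5/3.
Take r = r_1 = 2. Let y(x) = x^r sum_{n>=0} a_n x^n with a_0 = 1.
Substitute y = x^r sum a_n x^n and match x^{r+n}. The recurrence is
  D(n) a_n + 4 a_{n-1} - 1 a_{n-2} = 0,  where D(n) = (r+n)(r+n-1) + (-8/3)(r+n) + (10/3).
  a_n = [-4 a_{n-1} + 1 a_{n-2}] / D(n).
Since the indicial polynomial factors as (r - r_1)(r - r_2), D(n) = (r_1 + n - r_1)(r_1 + n - r_2) = n(n + 1/3).
Evaluating step by step (a_0 = 1):
  n = 1: D(1) = 1(1 + 1/3) = 4/3; numerator = -4(1) = -4; a_1 = (-4)/(4/3) = -3
  n = 2: D(2) = 2(2 + 1/3) = 14/3; numerator = -4(-3) + 1(1) = 13; a_2 = (13)/(14/3) = 39/14
  n = 3: D(3) = 3(3 + 1/3) = 10; numerator = -4(39/14) + 1(-3) = -99/7; a_3 = (-99/7)/(10) = -99/70
  n = 4: D(4) = 4(4 + 1/3) = 52/3; numerator = -4(-99/70) + 1(39/14) = 591/70; a_4 = (591/70)/(52/3) = 1773/3640

r = 2; a_0 = 1; a_1 = -3; a_2 = 39/14; a_3 = -99/70; a_4 = 1773/3640


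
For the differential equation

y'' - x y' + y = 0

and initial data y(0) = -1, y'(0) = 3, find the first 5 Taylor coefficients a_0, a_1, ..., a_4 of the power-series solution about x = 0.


Ansatz: y(x) = sum_{n>=0} a_n x^n, so y'(x) = sum_{n>=1} n a_n x^(n-1) and y''(x) = sum_{n>=2} n(n-1) a_n x^(n-2).
Substitute into P(x) y'' + Q(x) y' + R(x) y = 0 with P(x) = 1, Q(x) = -x, R(x) = 1, and match powers of x.
Initial conditions: a_0 = -1, a_1 = 3.
Setting the coefficient of each power of x to zero and solving order by order (substituting the coefficients already found):
  x^0: 2 a_2 + a_0 = 0  ->  2 a_2 = -a_0 = 1  ->  a_2 = 1/2
  x^1: 6 a_3 = 0  ->  a_3 = 0
  x^2: 12 a_4 - a_2 = 0  ->  12 a_4 = a_2 = 1/2  ->  a_4 = 1/24
Truncated series: y(x) = -1 + 3 x + (1/2) x^2 + (1/24) x^4 + O(x^5).

a_0 = -1; a_1 = 3; a_2 = 1/2; a_3 = 0; a_4 = 1/24


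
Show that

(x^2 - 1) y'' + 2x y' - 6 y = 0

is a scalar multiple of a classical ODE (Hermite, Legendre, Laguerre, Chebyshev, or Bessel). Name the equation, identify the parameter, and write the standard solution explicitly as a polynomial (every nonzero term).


All three coefficients share the factor -1; dividing through by -1 gives  (1 - x^2) y'' - 2x y' + 6 y = 0.
This matches the Legendre equation (1 - x^2) y'' - 2x y' + n(n+1) y = 0 (note the -2x y' term) with n(n+1) = 6, so n = 2; the polynomial solution is P_2(x).
With y = sum_k a_k x^k, matching x^k gives (k+2)(k+1) a_{k+2} = [k(k+1) - n(n+1)] a_k = (k - 2)(k + 3) a_k. The right side vanishes at k = 2, so the series with the parity of 2 terminates at degree 2.
Standard normalization (P_n(1) = 1): leading coefficient (2n)!/(2^n (n!)^2) = 24/(4*4) = 3/2, so a_2 = 3/2. Work downward with a_k = (k+1)(k+2) a_{k+2} / ((k - 2)(k + 3)):
  a_0 = (1)(2)(3/2) / ((0 - 2)(0 + 3)) = 3/(-6) = -1/2
Hence P_2(x) = 3 x^2/2 - 1/2.

P_2(x); series = 3 x^2/2 - 1/2


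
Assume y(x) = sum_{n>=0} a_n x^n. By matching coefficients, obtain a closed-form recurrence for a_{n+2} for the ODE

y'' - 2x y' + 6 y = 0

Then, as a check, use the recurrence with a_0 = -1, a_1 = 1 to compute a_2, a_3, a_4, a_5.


Substitute y = sum_n a_n x^n.
y''(x) has coefficient (n+2)(n+1) a_{n+2} at x^n;
-2 x y'(x) has coefficient -2 n a_n at x^n (shift);
6 y(x) has coefficient 6 a_n at x^n.
Matching x^n: (n+2)(n+1) a_{n+2} + (-2n + 6) a_n = 0.
Thus a_{n+2} = (2n - 6) / ((n+1)(n+2)) * a_n.

Check with a_0 = -1, a_1 = 1 (apply the recurrence for n = 0, 1, 2, 3): a_0 = -1, a_1 = 1, a_2 = 3, a_3 = -2/3, a_4 = -1/2, a_5 = 0.

a_(n+2) = (2n - 6) / ((n+1)(n+2)) * a_n; check: a_0 = -1, a_1 = 1, a_2 = 3, a_3 = -2/3, a_4 = -1/2, a_5 = 0


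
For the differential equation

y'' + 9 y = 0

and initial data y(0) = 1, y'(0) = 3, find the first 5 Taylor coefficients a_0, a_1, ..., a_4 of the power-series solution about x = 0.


Ansatz: y(x) = sum_{n>=0} a_n x^n, so y'(x) = sum_{n>=1} n a_n x^(n-1) and y''(x) = sum_{n>=2} n(n-1) a_n x^(n-2).
Substitute into P(x) y'' + Q(x) y' + R(x) y = 0 with P(x) = 1, Q(x) = 0, R(x) = 9, and match powers of x.
Initial conditions: a_0 = 1, a_1 = 3.
Setting the coefficient of each power of x to zero and solving order by order (substituting the coefficients already found):
  x^0: 2 a_2 + 9 a_0 = 0  ->  2 a_2 = -9 a_0 = -9  ->  a_2 = -9/2
  x^1: 6 a_3 + 9 a_1 = 0  ->  6 a_3 = -9 a_1 = -27  ->  a_3 = -9/2
  x^2: 12 a_4 + 9 a_2 = 0  ->  12 a_4 = -9 a_2 = 81/2  ->  a_4 = 27/8
Truncated series: y(x) = 1 + 3 x - (9/2) x^2 - (9/2) x^3 + (27/8) x^4 + O(x^5).

a_0 = 1; a_1 = 3; a_2 = -9/2; a_3 = -9/2; a_4 = 27/8


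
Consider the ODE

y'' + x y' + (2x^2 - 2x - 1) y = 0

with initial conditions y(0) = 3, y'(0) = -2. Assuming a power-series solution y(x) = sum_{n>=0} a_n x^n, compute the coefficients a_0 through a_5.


Ansatz: y(x) = sum_{n>=0} a_n x^n, so y'(x) = sum_{n>=1} n a_n x^(n-1) and y''(x) = sum_{n>=2} n(n-1) a_n x^(n-2).
Substitute into P(x) y'' + Q(x) y' + R(x) y = 0 with P(x) = 1, Q(x) = x, R(x) = 2x^2 - 2x - 1, and match powers of x.
Initial conditions: a_0 = 3, a_1 = -2.
Setting the coefficient of each power of x to zero and solving order by order (substituting the coefficients already found):
  x^0: 2 a_2 - a_0 = 0  ->  2 a_2 = a_0 = 3  ->  a_2 = 3/2
  x^1: 6 a_3 - 2 a_0 = 0  ->  6 a_3 = 2 a_0 = 6  ->  a_3 = 1
  x^2: 12 a_4 + a_2 - 2 a_1 + 2 a_0 = 0  ->  12 a_4 = -a_2 + 2 a_1 - 2 a_0 = -23/2  ->  a_4 = -23/24
  x^3: 20 a_5 + 2 a_3 - 2 a_2 + 2 a_1 = 0  ->  20 a_5 = -2 a_3 + 2 a_2 - 2 a_1 = 5  ->  a_5 = 1/4
Truncated series: y(x) = 3 - 2 x + (3/2) x^2 + x^3 - (23/24) x^4 + (1/4) x^5 + O(x^6).

a_0 = 3; a_1 = -2; a_2 = 3/2; a_3 = 1; a_4 = -23/24; a_5 = 1/4


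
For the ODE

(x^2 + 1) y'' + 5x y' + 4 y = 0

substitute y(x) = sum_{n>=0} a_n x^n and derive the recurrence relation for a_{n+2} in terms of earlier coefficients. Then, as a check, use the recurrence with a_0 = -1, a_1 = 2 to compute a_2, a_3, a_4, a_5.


Substitute y = sum_n a_n x^n.
(1 + 1 x^2) y'' contributes (n+2)(n+1) a_{n+2} + n(n-1) a_n at x^n.
5 x y'(x) contributes 5 n a_n at x^n.
4 y(x) contributes 4 a_n at x^n.
Matching x^n: (n+2)(n+1) a_{n+2} + (n(n-1) + 5 n + 4) a_n = 0.
Thus a_{n+2} = (-n(n-1) - 5 n - 4) / ((n+1)(n+2)) * a_n.

Check with a_0 = -1, a_1 = 2 (apply the recurrence for n = 0, 1, 2, 3): a_0 = -1, a_1 = 2, a_2 = 2, a_3 = -3, a_4 = -8/3, a_5 = 15/4.

a_(n+2) = (-n(n-1) - 5 n - 4) / ((n+1)(n+2)) * a_n; check: a_0 = -1, a_1 = 2, a_2 = 2, a_3 = -3, a_4 = -8/3, a_5 = 15/4


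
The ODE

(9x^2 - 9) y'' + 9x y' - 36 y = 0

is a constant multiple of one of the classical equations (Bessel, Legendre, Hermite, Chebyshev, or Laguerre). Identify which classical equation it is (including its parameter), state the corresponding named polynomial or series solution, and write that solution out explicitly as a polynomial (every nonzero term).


All three coefficients share the factor -9; dividing through by -9 gives  (1 - x^2) y'' - x y' + 4 y = 0.
This matches the Chebyshev equation (1 - x^2) y'' - x y' + n^2 y = 0 (note the -x y' term, not -2x y') with n^2 = 4, so n = 2; the polynomial solution is T_2(x).
With y = sum_k a_k x^k, matching x^k gives (k+2)(k+1) a_{k+2} = (k^2 - n^2) a_k = (k - 2)(k + 2) a_k. The right side vanishes at k = 2, so the series with the parity of 2 terminates at degree 2.
Standard normalization: leading coefficient of T_n is 2^(n-1), so a_2 = 2^1 = 2. Work downward with a_k = (k+1)(k+2) a_{k+2} / ((k - 2)(k + 2)):
  a_0 = (1)(2)(2) / ((0 - 2)(0 + 2)) = 4/(-4) = -1
Hence T_2(x) = 2 x^2 - 1.

T_2(x); series = 2 x^2 - 1


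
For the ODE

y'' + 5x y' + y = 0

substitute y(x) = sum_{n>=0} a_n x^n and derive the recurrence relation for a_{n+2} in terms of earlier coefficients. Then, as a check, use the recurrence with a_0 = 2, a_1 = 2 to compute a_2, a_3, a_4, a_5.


Substitute y = sum_n a_n x^n.
y''(x) has coefficient (n+2)(n+1) a_{n+2} at x^n;
5 x y'(x) has coefficient 5 n a_n at x^n (shift);
y(x) has coefficient 1 a_n at x^n.
Matching x^n: (n+2)(n+1) a_{n+2} + (5n + 1) a_n = 0.
Thus a_{n+2} = (-5n - 1) / ((n+1)(n+2)) * a_n.

Check with a_0 = 2, a_1 = 2 (apply the recurrence for n = 0, 1, 2, 3): a_0 = 2, a_1 = 2, a_2 = -1, a_3 = -2, a_4 = 11/12, a_5 = 8/5.

a_(n+2) = (-5n - 1) / ((n+1)(n+2)) * a_n; check: a_0 = 2, a_1 = 2, a_2 = -1, a_3 = -2, a_4 = 11/12, a_5 = 8/5


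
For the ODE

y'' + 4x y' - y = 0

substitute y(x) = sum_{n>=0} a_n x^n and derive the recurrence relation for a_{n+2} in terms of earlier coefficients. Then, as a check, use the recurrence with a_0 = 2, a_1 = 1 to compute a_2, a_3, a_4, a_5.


Substitute y = sum_n a_n x^n.
y''(x) has coefficient (n+2)(n+1) a_{n+2} at x^n;
4 x y'(x) has coefficient 4 n a_n at x^n (shift);
-y(x) has coefficient -1 a_n at x^n.
Matching x^n: (n+2)(n+1) a_{n+2} + (4n - 1) a_n = 0.
Thus a_{n+2} = (-4n + 1) / ((n+1)(n+2)) * a_n.

Check with a_0 = 2, a_1 = 1 (apply the recurrence for n = 0, 1, 2, 3): a_0 = 2, a_1 = 1, a_2 = 1, a_3 = -1/2, a_4 = -7/12, a_5 = 11/40.

a_(n+2) = (-4n + 1) / ((n+1)(n+2)) * a_n; check: a_0 = 2, a_1 = 1, a_2 = 1, a_3 = -1/2, a_4 = -7/12, a_5 = 11/40


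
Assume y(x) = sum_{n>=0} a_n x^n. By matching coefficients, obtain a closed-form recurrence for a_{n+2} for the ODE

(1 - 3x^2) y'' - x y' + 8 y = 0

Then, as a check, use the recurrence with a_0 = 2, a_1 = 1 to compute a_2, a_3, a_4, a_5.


Substitute y = sum_n a_n x^n.
(1 - 3 x^2) y'' contributes (n+2)(n+1) a_{n+2} - 3 n(n-1) a_n at x^n.
-x y'(x) contributes -n a_n at x^n.
8 y(x) contributes 8 a_n at x^n.
Matching x^n: (n+2)(n+1) a_{n+2} + (-3 n(n-1) - n + 8) a_n = 0.
Thus a_{n+2} = (3 n(n-1) + n - 8) / ((n+1)(n+2)) * a_n.

Check with a_0 = 2, a_1 = 1 (apply the recurrence for n = 0, 1, 2, 3): a_0 = 2, a_1 = 1, a_2 = -8, a_3 = -7/6, a_4 = 0, a_5 = -91/120.

a_(n+2) = (3 n(n-1) + n - 8) / ((n+1)(n+2)) * a_n; check: a_0 = 2, a_1 = 1, a_2 = -8, a_3 = -7/6, a_4 = 0, a_5 = -91/120


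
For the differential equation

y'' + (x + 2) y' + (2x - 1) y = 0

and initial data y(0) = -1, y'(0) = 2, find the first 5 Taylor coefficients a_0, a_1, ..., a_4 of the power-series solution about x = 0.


Ansatz: y(x) = sum_{n>=0} a_n x^n, so y'(x) = sum_{n>=1} n a_n x^(n-1) and y''(x) = sum_{n>=2} n(n-1) a_n x^(n-2).
Substitute into P(x) y'' + Q(x) y' + R(x) y = 0 with P(x) = 1, Q(x) = x + 2, R(x) = 2x - 1, and match powers of x.
Initial conditions: a_0 = -1, a_1 = 2.
Setting the coefficient of each power of x to zero and solving order by order (substituting the coefficients already found):
  x^0: 2 a_2 + 2 a_1 - a_0 = 0  ->  2 a_2 = -2 a_1 + a_0 = -5  ->  a_2 = -5/2
  x^1: 6 a_3 + 4 a_2 + 2 a_0 = 0  ->  6 a_3 = -4 a_2 - 2 a_0 = 12  ->  a_3 = 2
  x^2: 12 a_4 + 6 a_3 + a_2 + 2 a_1 = 0  ->  12 a_4 = -6 a_3 - a_2 - 2 a_1 = -27/2  ->  a_4 = -9/8
Truncated series: y(x) = -1 + 2 x - (5/2) x^2 + 2 x^3 - (9/8) x^4 + O(x^5).

a_0 = -1; a_1 = 2; a_2 = -5/2; a_3 = 2; a_4 = -9/8


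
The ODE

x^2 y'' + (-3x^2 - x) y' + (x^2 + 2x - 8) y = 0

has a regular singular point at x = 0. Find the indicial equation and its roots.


Divide by x^2 to reach normal form y'' + P_1(x) y' + P_2(x) y = 0 with P_1(x) = -3 - 1/x and P_2(x) = 1 + 2/x - 8/x^2.
x = 0 is a singular point because the y'-coefficient -3 - 1/x has a pole at x = 0 and the y-coefficient 1 + 2/x - 8/x^2 has a pole at x = 0.
It is a regular singular point because x P_1(x) = p(x) = -3x - 1 and x^2 P_2(x) = q(x) = x^2 + 2x - 8 are polynomials, hence analytic at x = 0.
p(0) = -1,  q(0) = -8.
Indicial equation: r(r-1) + p(0) r + q(0) = 0, i.e. r^2 + (p(0) - 1) r + q(0) = 0, i.e. r^2 - 2 r - 8 = 0.
Discriminant: (-2)^2 - 4(-8) = 36, so r = (2 ± 6)/2.
Solving: r_1 = 4, r_2 = -2.

indicial: r^2 - 2 r - 8 = 0; roots r_1 = 4, r_2 = -2


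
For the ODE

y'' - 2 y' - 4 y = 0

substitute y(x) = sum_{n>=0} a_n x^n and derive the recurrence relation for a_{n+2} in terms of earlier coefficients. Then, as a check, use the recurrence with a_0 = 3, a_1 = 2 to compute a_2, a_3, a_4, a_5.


Substitute y = sum_n a_n x^n.
y''(x) has coefficient (n+2)(n+1) a_{n+2} at x^n;
-2 y'(x) has coefficient -2 (n+1) a_{n+1} at x^n;
-4 y(x) has coefficient -4 a_n at x^n.
Matching x^n: (n+2)(n+1) a_{n+2} - 2 (n+1) a_{n+1} - 4 a_n = 0.
Thus a_{n+2} = [2 (n+1) a_{n+1} + 4 a_n] / ((n+1)(n+2)).

Check with a_0 = 3, a_1 = 2 (apply the recurrence for n = 0, 1, 2, 3): a_0 = 3, a_1 = 2, a_2 = 8, a_3 = 20/3, a_4 = 6, a_5 = 56/15.

a_(n+2) = [2 (n+1) a_(n+1) + 4 a_n] / ((n+1)(n+2)); check: a_0 = 3, a_1 = 2, a_2 = 8, a_3 = 20/3, a_4 = 6, a_5 = 56/15


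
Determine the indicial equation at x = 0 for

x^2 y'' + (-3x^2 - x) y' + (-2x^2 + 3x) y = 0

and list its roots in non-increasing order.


Divide by x^2 to reach normal form y'' + P_1(x) y' + P_2(x) y = 0 with P_1(x) = -3 - 1/x and P_2(x) = -2 + 3/x.
x = 0 is a singular point because the y'-coefficient -3 - 1/x has a pole at x = 0 and the y-coefficient -2 + 3/x has a pole at x = 0.
It is a regular singular point because x P_1(x) = p(x) = -3x - 1 and x^2 P_2(x) = q(x) = -2x^2 + 3x are polynomials, hence analytic at x = 0.
p(0) = -1,  q(0) = 0.
Indicial equation: r(r-1) + p(0) r + q(0) = 0, i.e. r^2 + (p(0) - 1) r + q(0) = 0, i.e. r^2 - 2 r = 0.
Discriminant: (-2)^2 - 4(0) = 4, so r = (2 ± 2)/2.
Solving: r_1 = 2, r_2 = 0.

indicial: r^2 - 2 r = 0; roots r_1 = 2, r_2 = 0


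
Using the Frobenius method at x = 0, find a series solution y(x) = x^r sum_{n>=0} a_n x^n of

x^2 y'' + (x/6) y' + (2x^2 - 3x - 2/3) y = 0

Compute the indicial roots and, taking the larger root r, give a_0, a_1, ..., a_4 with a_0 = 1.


Write in Frobenius form y'' + (p(x)/x) y' + (q(x)/x^2) y = 0:
  p(x) = 1/6,  q(x) = 2x^2 - 3x - 2/3.
Indicial equation: r(r-1) + (1/6) r + (-2/3) = 0 -> roots r_1 = 4/3, r_2 = -1/2.
Take r = r_1 = 4/3. Let y(x) = x^r sum_{n>=0} a_n x^n with a_0 = 1.
Substitute y = x^r sum a_n x^n and match x^{r+n}. The recurrence is
  D(n) a_n - 3 a_{n-1} + 2 a_{n-2} = 0,  where D(n) = (r+n)(r+n-1) + (1/6)(r+n) + (-2/3).
  a_n = [3 a_{n-1} - 2 a_{n-2}] / D(n).
Since the indicial polynomial factors as (r - r_1)(r - r_2), D(n) = (r_1 + n - r_1)(r_1 + n - r_2) = n(n + 11/6).
Evaluating step by step (a_0 = 1):
  n = 1: D(1) = 1(1 + 11/6) = 17/6; numerator = 3(1) = 3; a_1 = (3)/(17/6) = 18/17
  n = 2: D(2) = 2(2 + 11/6) = 23/3; numerator = 3(18/17) - 2(1) = 20/17; a_2 = (20/17)/(23/3) = 60/391
  n = 3: D(3) = 3(3 + 11/6) = 29/2; numerator = 3(60/391) - 2(18/17) = -648/391; a_3 = (-648/391)/(29/2) = -1296/11339
  n = 4: D(4) = 4(4 + 11/6) = 70/3; numerator = 3(-1296/11339) - 2(60/391) = -7368/11339; a_4 = (-7368/11339)/(70/3) = -11052/396865

r = 4/3; a_0 = 1; a_1 = 18/17; a_2 = 60/391; a_3 = -1296/11339; a_4 = -11052/396865


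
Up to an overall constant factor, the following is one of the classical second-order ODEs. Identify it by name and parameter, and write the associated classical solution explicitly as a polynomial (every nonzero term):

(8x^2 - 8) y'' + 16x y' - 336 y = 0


All three coefficients share the factor -8; dividing through by -8 gives  (1 - x^2) y'' - 2x y' + 42 y = 0.
This matches the Legendre equation (1 - x^2) y'' - 2x y' + n(n+1) y = 0 (note the -2x y' term) with n(n+1) = 42, so n = 6; the polynomial solution is P_6(x).
With y = sum_k a_k x^k, matching x^k gives (k+2)(k+1) a_{k+2} = [k(k+1) - n(n+1)] a_k = (k - 6)(k + 7) a_k. The right side vanishes at k = 6, so the series with the parity of 6 terminates at degree 6.
Standard normalization (P_n(1) = 1): leading coefficient (2n)!/(2^n (n!)^2) = 479001600/(64*518400) = 231/16, so a_6 = 231/16. Work downward with a_k = (k+1)(k+2) a_{k+2} / ((k - 6)(k + 7)):
  a_4 = (5)(6)(231/16) / ((4 - 6)(4 + 7)) = (3465/8)/(-22) = -315/16
  a_2 = (3)(4)(-315/16) / ((2 - 6)(2 + 7)) = (-945/4)/(-36) = 105/16
  a_0 = (1)(2)(105/16) / ((0 - 6)(0 + 7)) = (105/8)/(-42) = -5/16
Hence P_6(x) = 231 x^6/16 - 315 x^4/16 + 105 x^2/16 - 5/16.

P_6(x); series = 231 x^6/16 - 315 x^4/16 + 105 x^2/16 - 5/16


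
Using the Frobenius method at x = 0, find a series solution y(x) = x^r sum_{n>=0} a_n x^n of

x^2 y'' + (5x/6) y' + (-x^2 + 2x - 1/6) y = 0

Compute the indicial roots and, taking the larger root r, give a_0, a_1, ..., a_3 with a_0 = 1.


Write in Frobenius form y'' + (p(x)/x) y' + (q(x)/x^2) y = 0:
  p(x) = 5/6,  q(x) = -x^2 + 2x - 1/6.
Indicial equation: r(r-1) + (5/6) r + (-1/6) = 0 -> roots r_1 = 1/2, r_2 = -1/3.
Take r = r_1 = 1/2. Let y(x) = x^r sum_{n>=0} a_n x^n with a_0 = 1.
Substitute y = x^r sum a_n x^n and match x^{r+n}. The recurrence is
  D(n) a_n + 2 a_{n-1} - 1 a_{n-2} = 0,  where D(n) = (r+n)(r+n-1) + (5/6)(r+n) + (-1/6).
  a_n = [-2 a_{n-1} + 1 a_{n-2}] / D(n).
Since the indicial polynomial factors as (r - r_1)(r - r_2), D(n) = (r_1 + n - r_1)(r_1 + n - r_2) = n(n + 5/6).
Evaluating step by step (a_0 = 1):
  n = 1: D(1) = 1(1 + 5/6) = 11/6; numerator = -2(1) = -2; a_1 = (-2)/(11/6) = -12/11
  n = 2: D(2) = 2(2 + 5/6) = 17/3; numerator = -2(-12/11) + 1(1) = 35/11; a_2 = (35/11)/(17/3) = 105/187
  n = 3: D(3) = 3(3 + 5/6) = 23/2; numerator = -2(105/187) + 1(-12/11) = -414/187; a_3 = (-414/187)/(23/2) = -36/187

r = 1/2; a_0 = 1; a_1 = -12/11; a_2 = 105/187; a_3 = -36/187


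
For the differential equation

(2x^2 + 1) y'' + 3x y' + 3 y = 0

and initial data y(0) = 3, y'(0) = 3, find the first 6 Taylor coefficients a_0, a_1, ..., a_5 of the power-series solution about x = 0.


Ansatz: y(x) = sum_{n>=0} a_n x^n, so y'(x) = sum_{n>=1} n a_n x^(n-1) and y''(x) = sum_{n>=2} n(n-1) a_n x^(n-2).
Substitute into P(x) y'' + Q(x) y' + R(x) y = 0 with P(x) = 2x^2 + 1, Q(x) = 3x, R(x) = 3, and match powers of x.
Initial conditions: a_0 = 3, a_1 = 3.
Setting the coefficient of each power of x to zero and solving order by order (substituting the coefficients already found):
  x^0: 2 a_2 + 3 a_0 = 0  ->  2 a_2 = -3 a_0 = -9  ->  a_2 = -9/2
  x^1: 6 a_3 + 6 a_1 = 0  ->  6 a_3 = -6 a_1 = -18  ->  a_3 = -3
  x^2: 12 a_4 + 13 a_2 = 0  ->  12 a_4 = -13 a_2 = 117/2  ->  a_4 = 39/8
  x^3: 20 a_5 + 24 a_3 = 0  ->  20 a_5 = -24 a_3 = 72  ->  a_5 = 18/5
Truncated series: y(x) = 3 + 3 x - (9/2) x^2 - 3 x^3 + (39/8) x^4 + (18/5) x^5 + O(x^6).

a_0 = 3; a_1 = 3; a_2 = -9/2; a_3 = -3; a_4 = 39/8; a_5 = 18/5


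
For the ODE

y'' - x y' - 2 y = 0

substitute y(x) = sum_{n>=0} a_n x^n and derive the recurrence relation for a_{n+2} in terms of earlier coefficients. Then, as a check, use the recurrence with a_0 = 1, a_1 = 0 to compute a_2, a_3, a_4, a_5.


Substitute y = sum_n a_n x^n.
y''(x) has coefficient (n+2)(n+1) a_{n+2} at x^n;
-x y'(x) has coefficient -n a_n at x^n (shift);
-2 y(x) has coefficient -2 a_n at x^n.
Matching x^n: (n+2)(n+1) a_{n+2} + (-n - 2) a_n = 0.
Thus a_{n+2} = (n + 2) / ((n+1)(n+2)) * a_n.

Check with a_0 = 1, a_1 = 0 (apply the recurrence for n = 0, 1, 2, 3): a_0 = 1, a_1 = 0, a_2 = 1, a_3 = 0, a_4 = 1/3, a_5 = 0.

a_(n+2) = (n + 2) / ((n+1)(n+2)) * a_n; check: a_0 = 1, a_1 = 0, a_2 = 1, a_3 = 0, a_4 = 1/3, a_5 = 0


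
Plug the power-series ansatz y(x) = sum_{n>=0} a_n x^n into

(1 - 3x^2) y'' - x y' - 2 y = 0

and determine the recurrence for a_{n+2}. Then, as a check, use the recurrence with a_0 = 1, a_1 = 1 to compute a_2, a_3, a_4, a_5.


Substitute y = sum_n a_n x^n.
(1 - 3 x^2) y'' contributes (n+2)(n+1) a_{n+2} - 3 n(n-1) a_n at x^n.
-x y'(x) contributes -n a_n at x^n.
-2 y(x) contributes -2 a_n at x^n.
Matching x^n: (n+2)(n+1) a_{n+2} + (-3 n(n-1) - n - 2) a_n = 0.
Thus a_{n+2} = (3 n(n-1) + n + 2) / ((n+1)(n+2)) * a_n.

Check with a_0 = 1, a_1 = 1 (apply the recurrence for n = 0, 1, 2, 3): a_0 = 1, a_1 = 1, a_2 = 1, a_3 = 1/2, a_4 = 5/6, a_5 = 23/40.

a_(n+2) = (3 n(n-1) + n + 2) / ((n+1)(n+2)) * a_n; check: a_0 = 1, a_1 = 1, a_2 = 1, a_3 = 1/2, a_4 = 5/6, a_5 = 23/40


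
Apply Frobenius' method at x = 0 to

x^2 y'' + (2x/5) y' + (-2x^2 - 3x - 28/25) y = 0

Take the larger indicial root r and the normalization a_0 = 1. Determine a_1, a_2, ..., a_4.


Write in Frobenius form y'' + (p(x)/x) y' + (q(x)/x^2) y = 0:
  p(x) = 2/5,  q(x) = -2x^2 - 3x - 28/25.
Indicial equation: r(r-1) + (2/5) r + (-28/25) = 0 -> roots r_1 = 7/5, r_2 = -4/5.
Take r = r_1 = 7/5. Let y(x) = x^r sum_{n>=0} a_n x^n with a_0 = 1.
Substitute y = x^r sum a_n x^n and match x^{r+n}. The recurrence is
  D(n) a_n - 3 a_{n-1} - 2 a_{n-2} = 0,  where D(n) = (r+n)(r+n-1) + (2/5)(r+n) + (-28/25).
  a_n = [3 a_{n-1} + 2 a_{n-2}] / D(n).
Since the indicial polynomial factors as (r - r_1)(r - r_2), D(n) = (r_1 + n - r_1)(r_1 + n - r_2) = n(n + 11/5).
Evaluating step by step (a_0 = 1):
  n = 1: D(1) = 1(1 + 11/5) = 16/5; numerator = 3(1) = 3; a_1 = (3)/(16/5) = 15/16
  n = 2: D(2) = 2(2 + 11/5) = 42/5; numerator = 3(15/16) + 2(1) = 77/16; a_2 = (77/16)/(42/5) = 55/96
  n = 3: D(3) = 3(3 + 11/5) = 78/5; numerator = 3(55/96) + 2(15/16) = 115/32; a_3 = (115/32)/(78/5) = 575/2496
  n = 4: D(4) = 4(4 + 11/5) = 124/5; numerator = 3(575/2496) + 2(55/96) = 4585/2496; a_4 = (4585/2496)/(124/5) = 22925/309504

r = 7/5; a_0 = 1; a_1 = 15/16; a_2 = 55/96; a_3 = 575/2496; a_4 = 22925/309504


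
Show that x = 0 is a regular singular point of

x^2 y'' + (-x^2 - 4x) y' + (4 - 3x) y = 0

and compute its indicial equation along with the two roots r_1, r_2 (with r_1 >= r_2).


Divide by x^2 to reach normal form y'' + P_1(x) y' + P_2(x) y = 0 with P_1(x) = -1 - 4/x and P_2(x) = -3/x + 4/x^2.
x = 0 is a singular point because the y'-coefficient -1 - 4/x has a pole at x = 0 and the y-coefficient -3/x + 4/x^2 has a pole at x = 0.
It is a regular singular point because x P_1(x) = p(x) = -x - 4 and x^2 P_2(x) = q(x) = 4 - 3x are polynomials, hence analytic at x = 0.
p(0) = -4,  q(0) = 4.
Indicial equation: r(r-1) + p(0) r + q(0) = 0, i.e. r^2 + (p(0) - 1) r + q(0) = 0, i.e. r^2 - 5 r + 4 = 0.
Discriminant: (-5)^2 - 4(4) = 9, so r = (5 ± 3)/2.
Solving: r_1 = 4, r_2 = 1.

indicial: r^2 - 5 r + 4 = 0; roots r_1 = 4, r_2 = 1


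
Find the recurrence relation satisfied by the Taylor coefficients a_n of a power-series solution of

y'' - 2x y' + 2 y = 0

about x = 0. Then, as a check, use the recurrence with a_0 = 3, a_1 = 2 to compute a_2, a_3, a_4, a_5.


Substitute y = sum_n a_n x^n.
y''(x) has coefficient (n+2)(n+1) a_{n+2} at x^n;
-2 x y'(x) has coefficient -2 n a_n at x^n (shift);
2 y(x) has coefficient 2 a_n at x^n.
Matching x^n: (n+2)(n+1) a_{n+2} + (-2n + 2) a_n = 0.
Thus a_{n+2} = (2n - 2) / ((n+1)(n+2)) * a_n.

Check with a_0 = 3, a_1 = 2 (apply the recurrence for n = 0, 1, 2, 3): a_0 = 3, a_1 = 2, a_2 = -3, a_3 = 0, a_4 = -1/2, a_5 = 0.

a_(n+2) = (2n - 2) / ((n+1)(n+2)) * a_n; check: a_0 = 3, a_1 = 2, a_2 = -3, a_3 = 0, a_4 = -1/2, a_5 = 0


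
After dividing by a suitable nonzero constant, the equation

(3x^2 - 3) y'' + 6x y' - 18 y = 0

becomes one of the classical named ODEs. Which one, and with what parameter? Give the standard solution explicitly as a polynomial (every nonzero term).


All three coefficients share the factor -3; dividing through by -3 gives  (1 - x^2) y'' - 2x y' + 6 y = 0.
This matches the Legendre equation (1 - x^2) y'' - 2x y' + n(n+1) y = 0 (note the -2x y' term) with n(n+1) = 6, so n = 2; the polynomial solution is P_2(x).
With y = sum_k a_k x^k, matching x^k gives (k+2)(k+1) a_{k+2} = [k(k+1) - n(n+1)] a_k = (k - 2)(k + 3) a_k. The right side vanishes at k = 2, so the series with the parity of 2 terminates at degree 2.
Standard normalization (P_n(1) = 1): leading coefficient (2n)!/(2^n (n!)^2) = 24/(4*4) = 3/2, so a_2 = 3/2. Work downward with a_k = (k+1)(k+2) a_{k+2} / ((k - 2)(k + 3)):
  a_0 = (1)(2)(3/2) / ((0 - 2)(0 + 3)) = 3/(-6) = -1/2
Hence P_2(x) = 3 x^2/2 - 1/2.

P_2(x); series = 3 x^2/2 - 1/2


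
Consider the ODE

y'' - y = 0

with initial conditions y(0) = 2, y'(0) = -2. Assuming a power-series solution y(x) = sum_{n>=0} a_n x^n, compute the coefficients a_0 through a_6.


Ansatz: y(x) = sum_{n>=0} a_n x^n, so y'(x) = sum_{n>=1} n a_n x^(n-1) and y''(x) = sum_{n>=2} n(n-1) a_n x^(n-2).
Substitute into P(x) y'' + Q(x) y' + R(x) y = 0 with P(x) = 1, Q(x) = 0, R(x) = -1, and match powers of x.
Initial conditions: a_0 = 2, a_1 = -2.
Setting the coefficient of each power of x to zero and solving order by order (substituting the coefficients already found):
  x^0: 2 a_2 - a_0 = 0  ->  2 a_2 = a_0 = 2  ->  a_2 = 1
  x^1: 6 a_3 - a_1 = 0  ->  6 a_3 = a_1 = -2  ->  a_3 = -1/3
  x^2: 12 a_4 - a_2 = 0  ->  12 a_4 = a_2 = 1  ->  a_4 = 1/12
  x^3: 20 a_5 - a_3 = 0  ->  20 a_5 = a_3 = -1/3  ->  a_5 = -1/60
  x^4: 30 a_6 - a_4 = 0  ->  30 a_6 = a_4 = 1/12  ->  a_6 = 1/360
Truncated series: y(x) = 2 - 2 x + x^2 - (1/3) x^3 + (1/12) x^4 - (1/60) x^5 + (1/360) x^6 + O(x^7).

a_0 = 2; a_1 = -2; a_2 = 1; a_3 = -1/3; a_4 = 1/12; a_5 = -1/60; a_6 = 1/360


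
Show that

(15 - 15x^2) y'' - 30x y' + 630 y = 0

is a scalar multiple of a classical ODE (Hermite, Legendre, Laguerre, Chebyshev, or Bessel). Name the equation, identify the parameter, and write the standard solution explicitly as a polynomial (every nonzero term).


All three coefficients share the factor 15; dividing through by 15 gives  (1 - x^2) y'' - 2x y' + 42 y = 0.
This matches the Legendre equation (1 - x^2) y'' - 2x y' + n(n+1) y = 0 (note the -2x y' term) with n(n+1) = 42, so n = 6; the polynomial solution is P_6(x).
With y = sum_k a_k x^k, matching x^k gives (k+2)(k+1) a_{k+2} = [k(k+1) - n(n+1)] a_k = (k - 6)(k + 7) a_k. The right side vanishes at k = 6, so the series with the parity of 6 terminates at degree 6.
Standard normalization (P_n(1) = 1): leading coefficient (2n)!/(2^n (n!)^2) = 479001600/(64*518400) = 231/16, so a_6 = 231/16. Work downward with a_k = (k+1)(k+2) a_{k+2} / ((k - 6)(k + 7)):
  a_4 = (5)(6)(231/16) / ((4 - 6)(4 + 7)) = (3465/8)/(-22) = -315/16
  a_2 = (3)(4)(-315/16) / ((2 - 6)(2 + 7)) = (-945/4)/(-36) = 105/16
  a_0 = (1)(2)(105/16) / ((0 - 6)(0 + 7)) = (105/8)/(-42) = -5/16
Hence P_6(x) = 231 x^6/16 - 315 x^4/16 + 105 x^2/16 - 5/16.

P_6(x); series = 231 x^6/16 - 315 x^4/16 + 105 x^2/16 - 5/16


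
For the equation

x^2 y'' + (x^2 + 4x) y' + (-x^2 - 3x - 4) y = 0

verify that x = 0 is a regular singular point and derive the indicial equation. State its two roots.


Divide by x^2 to reach normal form y'' + P_1(x) y' + P_2(x) y = 0 with P_1(x) = 1 + 4/x and P_2(x) = -1 - 3/x - 4/x^2.
x = 0 is a singular point because the y'-coefficient 1 + 4/x has a pole at x = 0 and the y-coefficient -1 - 3/x - 4/x^2 has a pole at x = 0.
It is a regular singular point because x P_1(x) = p(x) = x + 4 and x^2 P_2(x) = q(x) = -x^2 - 3x - 4 are polynomials, hence analytic at x = 0.
p(0) = 4,  q(0) = -4.
Indicial equation: r(r-1) + p(0) r + q(0) = 0, i.e. r^2 + (p(0) - 1) r + q(0) = 0, i.e. r^2 + 3 r - 4 = 0.
Discriminant: (3)^2 - 4(-4) = 25, so r = (-3 ± 5)/2.
Solving: r_1 = 1, r_2 = -4.

indicial: r^2 + 3 r - 4 = 0; roots r_1 = 1, r_2 = -4


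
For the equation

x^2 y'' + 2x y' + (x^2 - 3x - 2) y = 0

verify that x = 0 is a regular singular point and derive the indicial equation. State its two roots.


Divide by x^2 to reach normal form y'' + P_1(x) y' + P_2(x) y = 0 with P_1(x) = 2/x and P_2(x) = 1 - 3/x - 2/x^2.
x = 0 is a singular point because the y'-coefficient 2/x has a pole at x = 0 and the y-coefficient 1 - 3/x - 2/x^2 has a pole at x = 0.
It is a regular singular point because x P_1(x) = p(x) = 2 and x^2 P_2(x) = q(x) = x^2 - 3x - 2 are polynomials, hence analytic at x = 0.
p(0) = 2,  q(0) = -2.
Indicial equation: r(r-1) + p(0) r + q(0) = 0, i.e. r^2 + (p(0) - 1) r + q(0) = 0, i.e. r^2 + 1 r - 2 = 0.
Discriminant: (1)^2 - 4(-2) = 9, so r = (-1 ± 3)/2.
Solving: r_1 = 1, r_2 = -2.

indicial: r^2 + 1 r - 2 = 0; roots r_1 = 1, r_2 = -2


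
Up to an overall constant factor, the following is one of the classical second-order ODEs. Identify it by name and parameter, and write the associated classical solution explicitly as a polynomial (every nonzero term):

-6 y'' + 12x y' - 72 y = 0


All three coefficients share the factor -6; dividing through by -6 gives  y'' - 2x y' + 12 y = 0.
This matches the Hermite equation y'' - 2x y' + 2n y = 0 with 2n = 12, so n = 6; the polynomial solution is H_6(x).
With y = sum_k a_k x^k, matching x^k gives (k+2)(k+1) a_{k+2} = 2(k - n) a_k = 2(k - 6) a_k. The right side vanishes at k = 6, so the series with the parity of 6 terminates at degree 6.
Standard normalization: leading coefficient of H_n is 2^n, so a_6 = 2^6 = 64. Work downward with a_k = (k+1)(k+2) a_{k+2} / (2(k - n)):
  a_4 = (5)(6)(64) / (2(4 - 6)) = 1920/(-4) = -480
  a_2 = (3)(4)(-480) / (2(2 - 6)) = -5760/(-8) = 720
  a_0 = (1)(2)(720) / (2(0 - 6)) = 1440/(-12) = -120
Hence H_6(x) = 64 x^6 - 480 x^4 + 720 x^2 - 120.

H_6(x); series = 64 x^6 - 480 x^4 + 720 x^2 - 120


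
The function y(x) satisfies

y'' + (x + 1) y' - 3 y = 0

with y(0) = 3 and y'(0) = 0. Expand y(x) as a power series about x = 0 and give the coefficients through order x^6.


Ansatz: y(x) = sum_{n>=0} a_n x^n, so y'(x) = sum_{n>=1} n a_n x^(n-1) and y''(x) = sum_{n>=2} n(n-1) a_n x^(n-2).
Substitute into P(x) y'' + Q(x) y' + R(x) y = 0 with P(x) = 1, Q(x) = x + 1, R(x) = -3, and match powers of x.
Initial conditions: a_0 = 3, a_1 = 0.
Setting the coefficient of each power of x to zero and solving order by order (substituting the coefficients already found):
  x^0: 2 a_2 + a_1 - 3 a_0 = 0  ->  2 a_2 = -a_1 + 3 a_0 = 9  ->  a_2 = 9/2
  x^1: 6 a_3 + 2 a_2 - 2 a_1 = 0  ->  6 a_3 = -2 a_2 + 2 a_1 = -9  ->  a_3 = -3/2
  x^2: 12 a_4 + 3 a_3 - a_2 = 0  ->  12 a_4 = -3 a_3 + a_2 = 9  ->  a_4 = 3/4
  x^3: 20 a_5 + 4 a_4 = 0  ->  20 a_5 = -4 a_4 = -3  ->  a_5 = -3/20
  x^4: 30 a_6 + 5 a_5 + a_4 = 0  ->  30 a_6 = -5 a_5 - a_4 = 0  ->  a_6 = 0
Truncated series: y(x) = 3 + (9/2) x^2 - (3/2) x^3 + (3/4) x^4 - (3/20) x^5 + O(x^7).

a_0 = 3; a_1 = 0; a_2 = 9/2; a_3 = -3/2; a_4 = 3/4; a_5 = -3/20; a_6 = 0


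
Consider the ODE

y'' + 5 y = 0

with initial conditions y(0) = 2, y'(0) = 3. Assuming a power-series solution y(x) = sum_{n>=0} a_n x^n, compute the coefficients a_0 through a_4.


Ansatz: y(x) = sum_{n>=0} a_n x^n, so y'(x) = sum_{n>=1} n a_n x^(n-1) and y''(x) = sum_{n>=2} n(n-1) a_n x^(n-2).
Substitute into P(x) y'' + Q(x) y' + R(x) y = 0 with P(x) = 1, Q(x) = 0, R(x) = 5, and match powers of x.
Initial conditions: a_0 = 2, a_1 = 3.
Setting the coefficient of each power of x to zero and solving order by order (substituting the coefficients already found):
  x^0: 2 a_2 + 5 a_0 = 0  ->  2 a_2 = -5 a_0 = -10  ->  a_2 = -5
  x^1: 6 a_3 + 5 a_1 = 0  ->  6 a_3 = -5 a_1 = -15  ->  a_3 = -5/2
  x^2: 12 a_4 + 5 a_2 = 0  ->  12 a_4 = -5 a_2 = 25  ->  a_4 = 25/12
Truncated series: y(x) = 2 + 3 x - 5 x^2 - (5/2) x^3 + (25/12) x^4 + O(x^5).

a_0 = 2; a_1 = 3; a_2 = -5; a_3 = -5/2; a_4 = 25/12


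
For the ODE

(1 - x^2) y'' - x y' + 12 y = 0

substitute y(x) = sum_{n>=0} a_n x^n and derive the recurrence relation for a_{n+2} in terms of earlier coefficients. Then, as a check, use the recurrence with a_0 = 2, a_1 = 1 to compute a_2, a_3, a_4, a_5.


Substitute y = sum_n a_n x^n.
(1 - 1 x^2) y'' contributes (n+2)(n+1) a_{n+2} - n(n-1) a_n at x^n.
-x y'(x) contributes -n a_n at x^n.
12 y(x) contributes 12 a_n at x^n.
Matching x^n: (n+2)(n+1) a_{n+2} + (-n(n-1) - n + 12) a_n = 0.
Thus a_{n+2} = (n(n-1) + n - 12) / ((n+1)(n+2)) * a_n.

Check with a_0 = 2, a_1 = 1 (apply the recurrence for n = 0, 1, 2, 3): a_0 = 2, a_1 = 1, a_2 = -12, a_3 = -11/6, a_4 = 8, a_5 = 11/40.

a_(n+2) = (n(n-1) + n - 12) / ((n+1)(n+2)) * a_n; check: a_0 = 2, a_1 = 1, a_2 = -12, a_3 = -11/6, a_4 = 8, a_5 = 11/40


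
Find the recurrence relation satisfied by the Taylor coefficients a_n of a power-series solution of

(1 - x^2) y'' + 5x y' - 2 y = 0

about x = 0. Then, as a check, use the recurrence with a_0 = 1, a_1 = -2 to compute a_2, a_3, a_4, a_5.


Substitute y = sum_n a_n x^n.
(1 - 1 x^2) y'' contributes (n+2)(n+1) a_{n+2} - n(n-1) a_n at x^n.
5 x y'(x) contributes 5 n a_n at x^n.
-2 y(x) contributes -2 a_n at x^n.
Matching x^n: (n+2)(n+1) a_{n+2} + (-n(n-1) + 5 n - 2) a_n = 0.
Thus a_{n+2} = (n(n-1) - 5 n + 2) / ((n+1)(n+2)) * a_n.

Check with a_0 = 1, a_1 = -2 (apply the recurrence for n = 0, 1, 2, 3): a_0 = 1, a_1 = -2, a_2 = 1, a_3 = 1, a_4 = -1/2, a_5 = -7/20.

a_(n+2) = (n(n-1) - 5 n + 2) / ((n+1)(n+2)) * a_n; check: a_0 = 1, a_1 = -2, a_2 = 1, a_3 = 1, a_4 = -1/2, a_5 = -7/20


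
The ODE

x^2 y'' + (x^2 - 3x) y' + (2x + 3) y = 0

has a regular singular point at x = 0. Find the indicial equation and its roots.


Divide by x^2 to reach normal form y'' + P_1(x) y' + P_2(x) y = 0 with P_1(x) = 1 - 3/x and P_2(x) = 2/x + 3/x^2.
x = 0 is a singular point because the y'-coefficient 1 - 3/x has a pole at x = 0 and the y-coefficient 2/x + 3/x^2 has a pole at x = 0.
It is a regular singular point because x P_1(x) = p(x) = x - 3 and x^2 P_2(x) = q(x) = 2x + 3 are polynomials, hence analytic at x = 0.
p(0) = -3,  q(0) = 3.
Indicial equation: r(r-1) + p(0) r + q(0) = 0, i.e. r^2 + (p(0) - 1) r + q(0) = 0, i.e. r^2 - 4 r + 3 = 0.
Discriminant: (-4)^2 - 4(3) = 4, so r = (4 ± 2)/2.
Solving: r_1 = 3, r_2 = 1.

indicial: r^2 - 4 r + 3 = 0; roots r_1 = 3, r_2 = 1


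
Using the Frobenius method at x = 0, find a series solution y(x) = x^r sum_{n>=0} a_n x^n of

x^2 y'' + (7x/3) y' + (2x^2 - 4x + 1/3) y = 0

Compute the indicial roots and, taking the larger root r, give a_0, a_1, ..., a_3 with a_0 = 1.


Write in Frobenius form y'' + (p(x)/x) y' + (q(x)/x^2) y = 0:
  p(x) = 7/3,  q(x) = 2x^2 - 4x + 1/3.
Indicial equation: r(r-1) + (7/3) r + (1/3) = 0 -> roots r_1 = -1/3, r_2 = -1.
Take r = r_1 = -1/3. Let y(x) = x^r sum_{n>=0} a_n x^n with a_0 = 1.
Substitute y = x^r sum a_n x^n and match x^{r+n}. The recurrence is
  D(n) a_n - 4 a_{n-1} + 2 a_{n-2} = 0,  where D(n) = (r+n)(r+n-1) + (7/3)(r+n) + (1/3).
  a_n = [4 a_{n-1} - 2 a_{n-2}] / D(n).
Since the indicial polynomial factors as (r - r_1)(r - r_2), D(n) = (r_1 + n - r_1)(r_1 + n - r_2) = n(n + 2/3).
Evaluating step by step (a_0 = 1):
  n = 1: D(1) = 1(1 + 2/3) = 5/3; numerator = 4(1) = 4; a_1 = (4)/(5/3) = 12/5
  n = 2: D(2) = 2(2 + 2/3) = 16/3; numerator = 4(12/5) - 2(1) = 38/5; a_2 = (38/5)/(16/3) = 57/40
  n = 3: D(3) = 3(3 + 2/3) = 11; numerator = 4(57/40) - 2(12/5) = 9/10; a_3 = (9/10)/(11) = 9/110

r = -1/3; a_0 = 1; a_1 = 12/5; a_2 = 57/40; a_3 = 9/110


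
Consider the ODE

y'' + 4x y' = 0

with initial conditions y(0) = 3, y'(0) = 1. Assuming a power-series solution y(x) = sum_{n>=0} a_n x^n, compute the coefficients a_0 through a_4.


Ansatz: y(x) = sum_{n>=0} a_n x^n, so y'(x) = sum_{n>=1} n a_n x^(n-1) and y''(x) = sum_{n>=2} n(n-1) a_n x^(n-2).
Substitute into P(x) y'' + Q(x) y' + R(x) y = 0 with P(x) = 1, Q(x) = 4x, R(x) = 0, and match powers of x.
Initial conditions: a_0 = 3, a_1 = 1.
Setting the coefficient of each power of x to zero and solving order by order (substituting the coefficients already found):
  x^0: 2 a_2 = 0  ->  a_2 = 0
  x^1: 6 a_3 + 4 a_1 = 0  ->  6 a_3 = -4 a_1 = -4  ->  a_3 = -2/3
  x^2: 12 a_4 + 8 a_2 = 0  ->  12 a_4 = -8 a_2 = 0  ->  a_4 = 0
Truncated series: y(x) = 3 + x - (2/3) x^3 + O(x^5).

a_0 = 3; a_1 = 1; a_2 = 0; a_3 = -2/3; a_4 = 0


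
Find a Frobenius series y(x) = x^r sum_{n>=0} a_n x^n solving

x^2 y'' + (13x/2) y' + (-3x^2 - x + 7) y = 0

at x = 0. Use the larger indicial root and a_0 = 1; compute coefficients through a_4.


Write in Frobenius form y'' + (p(x)/x) y' + (q(x)/x^2) y = 0:
  p(x) = 13/2,  q(x) = -3x^2 - x + 7.
Indicial equation: r(r-1) + (13/2) r + (7) = 0 -> roots r_1 = -2, r_2 = -7/2.
Take r = r_1 = -2. Let y(x) = x^r sum_{n>=0} a_n x^n with a_0 = 1.
Substitute y = x^r sum a_n x^n and match x^{r+n}. The recurrence is
  D(n) a_n - 1 a_{n-1} - 3 a_{n-2} = 0,  where D(n) = (r+n)(r+n-1) + (13/2)(r+n) + (7).
  a_n = [1 a_{n-1} + 3 a_{n-2}] / D(n).
Since the indicial polynomial factors as (r - r_1)(r - r_2), D(n) = (r_1 + n - r_1)(r_1 + n - r_2) = n(n + 3/2).
Evaluating step by step (a_0 = 1):
  n = 1: D(1) = 1(1 + 3/2) = 5/2; numerator = 1(1) = 1; a_1 = (1)/(5/2) = 2/5
  n = 2: D(2) = 2(2 + 3/2) = 7; numerator = 1(2/5) + 3(1) = 17/5; a_2 = (17/5)/(7) = 17/35
  n = 3: D(3) = 3(3 + 3/2) = 27/2; numerator = 1(17/35) + 3(2/5) = 59/35; a_3 = (59/35)/(27/2) = 118/945
  n = 4: D(4) = 4(4 + 3/2) = 22; numerator = 1(118/945) + 3(17/35) = 299/189; a_4 = (299/189)/(22) = 299/4158

r = -2; a_0 = 1; a_1 = 2/5; a_2 = 17/35; a_3 = 118/945; a_4 = 299/4158


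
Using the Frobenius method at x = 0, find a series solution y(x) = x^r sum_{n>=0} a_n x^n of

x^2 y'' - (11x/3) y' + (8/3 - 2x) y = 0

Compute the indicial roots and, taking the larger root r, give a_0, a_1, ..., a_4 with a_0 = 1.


Write in Frobenius form y'' + (p(x)/x) y' + (q(x)/x^2) y = 0:
  p(x) = -11/3,  q(x) = 8/3 - 2x.
Indicial equation: r(r-1) + (-11/3) r + (8/3) = 0 -> roots r_1 = 4, r_2 = 2/3.
Take r = r_1 = 4. Let y(x) = x^r sum_{n>=0} a_n x^n with a_0 = 1.
Substitute y = x^r sum a_n x^n and match x^{r+n}. The recurrence is
  D(n) a_n - 2 a_{n-1} = 0,  where D(n) = (r+n)(r+n-1) + (-11/3)(r+n) + (8/3).
  a_n = 2 / D(n) * a_{n-1}.
Since the indicial polynomial factors as (r - r_1)(r - r_2), D(n) = (r_1 + n - r_1)(r_1 + n - r_2) = n(n + 10/3).
Evaluating step by step (a_0 = 1):
  n = 1: D(1) = 1(1 + 10/3) = 13/3; numerator = 2(1) = 2; a_1 = (2)/(13/3) = 6/13
  n = 2: D(2) = 2(2 + 10/3) = 32/3; numerator = 2(6/13) = 12/13; a_2 = (12/13)/(32/3) = 9/104
  n = 3: D(3) = 3(3 + 10/3) = 19; numerator = 2(9/104) = 9/52; a_3 = (9/52)/(19) = 9/988
  n = 4: D(4) = 4(4 + 10/3) = 88/3; numerator = 2(9/988) = 9/494; a_4 = (9/494)/(88/3) = 27/43472

r = 4; a_0 = 1; a_1 = 6/13; a_2 = 9/104; a_3 = 9/988; a_4 = 27/43472


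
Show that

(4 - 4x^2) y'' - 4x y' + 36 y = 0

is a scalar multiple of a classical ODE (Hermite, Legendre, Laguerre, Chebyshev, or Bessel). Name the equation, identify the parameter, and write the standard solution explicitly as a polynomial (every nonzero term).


All three coefficients share the factor 4; dividing through by 4 gives  (1 - x^2) y'' - x y' + 9 y = 0.
This matches the Chebyshev equation (1 - x^2) y'' - x y' + n^2 y = 0 (note the -x y' term, not -2x y') with n^2 = 9, so n = 3; the polynomial solution is T_3(x).
With y = sum_k a_k x^k, matching x^k gives (k+2)(k+1) a_{k+2} = (k^2 - n^2) a_k = (k - 3)(k + 3) a_k. The right side vanishes at k = 3, so the series with the parity of 3 terminates at degree 3.
Standard normalization: leading coefficient of T_n is 2^(n-1), so a_3 = 2^2 = 4. Work downward with a_k = (k+1)(k+2) a_{k+2} / ((k - 3)(k + 3)):
  a_1 = (2)(3)(4) / ((1 - 3)(1 + 3)) = 24/(-8) = -3
Hence T_3(x) = 4 x^3 - 3 x.

T_3(x); series = 4 x^3 - 3 x


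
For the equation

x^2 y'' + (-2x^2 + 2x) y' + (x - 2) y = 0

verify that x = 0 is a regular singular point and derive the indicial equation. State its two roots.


Divide by x^2 to reach normal form y'' + P_1(x) y' + P_2(x) y = 0 with P_1(x) = -2 + 2/x and P_2(x) = 1/x - 2/x^2.
x = 0 is a singular point because the y'-coefficient -2 + 2/x has a pole at x = 0 and the y-coefficient 1/x - 2/x^2 has a pole at x = 0.
It is a regular singular point because x P_1(x) = p(x) = 2 - 2x and x^2 P_2(x) = q(x) = x - 2 are polynomials, hence analytic at x = 0.
p(0) = 2,  q(0) = -2.
Indicial equation: r(r-1) + p(0) r + q(0) = 0, i.e. r^2 + (p(0) - 1) r + q(0) = 0, i.e. r^2 + 1 r - 2 = 0.
Discriminant: (1)^2 - 4(-2) = 9, so r = (-1 ± 3)/2.
Solving: r_1 = 1, r_2 = -2.

indicial: r^2 + 1 r - 2 = 0; roots r_1 = 1, r_2 = -2


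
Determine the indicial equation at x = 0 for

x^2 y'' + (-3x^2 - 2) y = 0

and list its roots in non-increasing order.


Divide by x^2 to reach normal form y'' + P_1(x) y' + P_2(x) y = 0 with P_1(x) = 0 and P_2(x) = -3 - 2/x^2.
x = 0 is a singular point because the y-coefficient -3 - 2/x^2 has a pole at x = 0.
It is a regular singular point because x P_1(x) = p(x) = 0 and x^2 P_2(x) = q(x) = -3x^2 - 2 are polynomials, hence analytic at x = 0.
p(0) = 0,  q(0) = -2.
Indicial equation: r(r-1) + p(0) r + q(0) = 0, i.e. r^2 + (p(0) - 1) r + q(0) = 0, i.e. r^2 - 1 r - 2 = 0.
Discriminant: (-1)^2 - 4(-2) = 9, so r = (1 ± 3)/2.
Solving: r_1 = 2, r_2 = -1.

indicial: r^2 - 1 r - 2 = 0; roots r_1 = 2, r_2 = -1
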